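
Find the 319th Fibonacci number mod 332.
269

Matrix identity: Q^n = [[F_(n+1), F_n], [F_n, F_(n-1)]] with Q = [[1,1],[1,0]].
n = 319 = 100111111₂. Square-and-multiply, entries mod 332:
Q^1 = [[1,1],[1,0]]
Q^2 = (Q^1)² = [[2,1],[1,1]]
Q^4 = (Q^2)² = [[5,3],[3,2]]
Q^9 = (Q^4)²·Q = [[55,34],[34,21]]
Q^19 = (Q^9)²·Q = [[125,197],[197,260]]
Q^39 = (Q^19)²·Q = [[135,318],[318,149]]
Q^79 = (Q^39)²·Q = [[169,161],[161,8]]
Q^159 = (Q^79)²·Q = [[311,34],[34,277]]
Q^319 = (Q^159)²·Q = [[9,269],[269,72]]
F_319 mod 332 = Q^319[0][1] = 269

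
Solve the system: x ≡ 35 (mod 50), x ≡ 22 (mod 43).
1785

Using Chinese Remainder Theorem:
M = 50 × 43 = 2150
M1 = 43, M2 = 50
y1 = 43^(-1) mod 50 = 7
y2 = 50^(-1) mod 43 = 37
x = (35×43×7 + 22×50×37) mod 2150 = 1785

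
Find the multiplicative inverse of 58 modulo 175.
172

gcd(58, 175) = 1, so the inverse exists.
Extended Euclidean algorithm on (175, 58):
175 = 3 × 58 + 1  ⟹  1 = (1)·175 + (-3)·58
So (-3)·58 ≡ 1 (mod 175), i.e. 58^(-1) ≡ -3 ≡ 172 (mod 175).
Check: 58 × 172 = 9976 ≡ 1 (mod 175)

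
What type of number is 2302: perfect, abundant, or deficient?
deficient

Proper divisors of 2302: sum = 1 + 2 + 1151 = 1154
Since 1154 < 2302, 2302 is deficient.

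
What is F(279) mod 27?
7

Matrix identity: Q^n = [[F_(n+1), F_n], [F_n, F_(n-1)]] with Q = [[1,1],[1,0]].
n = 279 = 100010111₂. Square-and-multiply, entries mod 27:
Q^1 = [[1,1],[1,0]]
Q^2 = (Q^1)² = [[2,1],[1,1]]
Q^4 = (Q^2)² = [[5,3],[3,2]]
Q^8 = (Q^4)² = [[7,21],[21,13]]
Q^17 = (Q^8)²·Q = [[19,4],[4,15]]
Q^34 = (Q^17)² = [[26,1],[1,25]]
Q^69 = (Q^34)²·Q = [[26,2],[2,24]]
Q^139 = (Q^69)²·Q = [[24,5],[5,19]]
Q^279 = (Q^139)²·Q = [[6,7],[7,26]]
F_279 mod 27 = Q^279[0][1] = 7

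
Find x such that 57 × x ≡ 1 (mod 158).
61

gcd(57, 158) = 1, so the inverse exists.
Extended Euclidean algorithm on (158, 57):
158 = 2 × 57 + 44  ⟹  44 = (1)·158 + (-2)·57
57 = 1 × 44 + 13  ⟹  13 = (-1)·158 + (3)·57
44 = 3 × 13 + 5  ⟹  5 = (4)·158 + (-11)·57
13 = 2 × 5 + 3  ⟹  3 = (-9)·158 + (25)·57
5 = 1 × 3 + 2  ⟹  2 = (13)·158 + (-36)·57
3 = 1 × 2 + 1  ⟹  1 = (-22)·158 + (61)·57
So (61)·57 ≡ 1 (mod 158), i.e. 57^(-1) ≡ 61 (mod 158).
Check: 57 × 61 = 3477 ≡ 1 (mod 158)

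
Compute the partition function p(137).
11097645016

p(n) counts ways to write n as a sum of positive integers (order ignored).
Euler's pentagonal recurrence: p(k) = p(k-1) + p(k-2) - p(k-5) - p(k-7) + p(k-12) + p(k-15) - ... (offsets j(3j∓1)/2, signs ++--, p(0)=1, p(<0)=0).
DP table for k = 0..136: p(0)=1, p(1)=1, p(2)=2, p(3)=3, p(4)=5, p(5)=7, p(6)=11, p(7)=15, p(8)=22, p(9)=30, p(10)=42, p(11)=56, p(12)=77, p(13)=101, p(14)=135, p(15)=176, p(16)=231, p(17)=297, p(18)=385, p(19)=490, p(20)=627, p(21)=792, p(22)=1002, p(23)=1255, p(24)=1575, p(25)=1958, p(26)=2436, p(27)=3010, p(28)=3718, p(29)=4565, p(30)=5604, p(31)=6842, p(32)=8349, p(33)=10143, p(34)=12310, p(35)=14883, p(36)=17977, p(37)=21637, p(38)=26015, p(39)=31185, p(40)=37338, p(41)=44583, p(42)=53174, p(43)=63261, p(44)=75175, p(45)=89134, p(46)=105558, p(47)=124754, p(48)=147273, p(49)=173525, p(50)=204226, p(51)=239943, p(52)=281589, p(53)=329931, p(54)=386155, p(55)=451276, p(56)=526823, p(57)=614154, p(58)=715220, p(59)=831820, p(60)=966467, p(61)=1121505, p(62)=1300156, p(63)=1505499, p(64)=1741630, p(65)=2012558, p(66)=2323520, p(67)=2679689, p(68)=3087735, p(69)=3554345, p(70)=4087968, p(71)=4697205, p(72)=5392783, p(73)=6185689, p(74)=7089500, p(75)=8118264, p(76)=9289091, p(77)=10619863, p(78)=12132164, p(79)=13848650, p(80)=15796476, p(81)=18004327, p(82)=20506255, p(83)=23338469, p(84)=26543660, p(85)=30167357, p(86)=34262962, p(87)=38887673, p(88)=44108109, p(89)=49995925, p(90)=56634173, p(91)=64112359, p(92)=72533807, p(93)=82010177, p(94)=92669720, p(95)=104651419, p(96)=118114304, p(97)=133230930, p(98)=150198136, p(99)=169229875, p(100)=190569292, p(101)=214481126, p(102)=241265379, p(103)=271248950, p(104)=304801365, p(105)=342325709, p(106)=384276336, p(107)=431149389, p(108)=483502844, p(109)=541946240, p(110)=607163746, p(111)=679903203, p(112)=761002156, p(113)=851376628, p(114)=952050665, p(115)=1064144451, p(116)=1188908248, p(117)=1327710076, p(118)=1482074143, p(119)=1653668665, p(120)=1844349560, p(121)=2056148051, p(122)=2291320912, p(123)=2552338241, p(124)=2841940500, p(125)=3163127352, p(126)=3519222692, p(127)=3913864295, p(128)=4351078600, p(129)=4835271870, p(130)=5371315400, p(131)=5964539504, p(132)=6620830889, p(133)=7346629512, p(134)=8149040695, p(135)=9035836076, p(136)=10015581680.
Final step: p(137) = p(136) + p(135) - p(132) - p(130) + p(125) + p(122) - p(115) - p(111) + p(102) + p(97) - p(86) - p(80) + p(67) + p(60) - p(45) - p(37) + p(20) + p(11)
= 10015581680 + 9035836076 - 6620830889 - 5371315400 + 3163127352 + 2291320912 - 1064144451 - 679903203 + 241265379 + 133230930 - 34262962 - 15796476 + 2679689 + 966467 - 89134 - 21637 + 627 + 56
= 11097645016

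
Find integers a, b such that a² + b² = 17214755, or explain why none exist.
Not possible

Factorization: 17214755 = 5 × 151^3
By Fermat: n is sum of two squares iff every prime p ≡ 3 (mod 4) appears to even power.
Prime(s) ≡ 3 (mod 4) with odd exponent: [(151, 3)]
Therefore 17214755 cannot be expressed as a² + b².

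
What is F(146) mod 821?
344

Matrix identity: Q^n = [[F_(n+1), F_n], [F_n, F_(n-1)]] with Q = [[1,1],[1,0]].
n = 146 = 10010010₂. Square-and-multiply, entries mod 821:
Q^1 = [[1,1],[1,0]]
Q^2 = (Q^1)² = [[2,1],[1,1]]
Q^4 = (Q^2)² = [[5,3],[3,2]]
Q^9 = (Q^4)²·Q = [[55,34],[34,21]]
Q^18 = (Q^9)² = [[76,121],[121,776]]
Q^36 = (Q^18)² = [[713,467],[467,246]]
Q^73 = (Q^36)²·Q = [[281,694],[694,408]]
Q^146 = (Q^73)² = [[675,344],[344,331]]
F_146 mod 821 = Q^146[0][1] = 344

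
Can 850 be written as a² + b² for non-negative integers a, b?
3² + 29² (a=3, b=29)

Factorization: 850 = 2 × 5^2 × 17
By Fermat: n is sum of two squares iff every prime p ≡ 3 (mod 4) appears to even power.
All primes ≡ 3 (mod 4) appear to even power.
Search a = 0, 1, 2, … for 850 - a² a perfect square: first hit at a = 3: 850 - 9 = 841 = 29².
850 = 3² + 29² = 9 + 841 ✓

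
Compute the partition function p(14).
135

p(n) counts ways to write n as a sum of positive integers (order ignored).
Euler's pentagonal recurrence: p(k) = p(k-1) + p(k-2) - p(k-5) - p(k-7) + p(k-12) + p(k-15) - ... (offsets j(3j∓1)/2, signs ++--, p(0)=1, p(<0)=0).
DP table for k = 0..13: p(0)=1, p(1)=1, p(2)=2, p(3)=3, p(4)=5, p(5)=7, p(6)=11, p(7)=15, p(8)=22, p(9)=30, p(10)=42, p(11)=56, p(12)=77, p(13)=101.
Final step: p(14) = p(13) + p(12) - p(9) - p(7) + p(2)
= 101 + 77 - 30 - 15 + 2
= 135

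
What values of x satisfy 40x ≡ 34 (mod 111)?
x ≡ 73 (mod 111)

gcd(40, 111) = 1, which divides 34, so solutions exist.
Find 40^(-1) mod 111 by the extended Euclidean algorithm:
111 = 2 × 40 + 31  ⟹  31 = (1)·111 + (-2)·40
40 = 1 × 31 + 9  ⟹  9 = (-1)·111 + (3)·40
31 = 3 × 9 + 4  ⟹  4 = (4)·111 + (-11)·40
9 = 2 × 4 + 1  ⟹  1 = (-9)·111 + (25)·40
So (25)·40 ≡ 1 (mod 111), i.e. 40^(-1) ≡ 25 (mod 111).
x ≡ 25 × 34 = 850 ≡ 73 (mod 111).
Check: 40 × 73 = 2920 ≡ 34 (mod 111).
Unique solution: x ≡ 73 (mod 111)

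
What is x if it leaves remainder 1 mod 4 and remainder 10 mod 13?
49

Using Chinese Remainder Theorem:
M = 4 × 13 = 52
M1 = 13, M2 = 4
y1 = 13^(-1) mod 4 = 1
y2 = 4^(-1) mod 13 = 10
x = (1×13×1 + 10×4×10) mod 52 = 49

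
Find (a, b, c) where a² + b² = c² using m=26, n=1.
(675, 52, 677)

Euclid's formula: a = m² - n², b = 2mn, c = m² + n²
m = 26, n = 1
a = 26² - 1² = 676 - 1 = 675
b = 2 × 26 × 1 = 52
c = 26² + 1² = 676 + 1 = 677
Verification: 675² + 52² = 455625 + 2704 = 458329 = 677² ✓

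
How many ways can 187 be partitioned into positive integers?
1280011042268

p(n) counts ways to write n as a sum of positive integers (order ignored).
Euler's pentagonal recurrence: p(k) = p(k-1) + p(k-2) - p(k-5) - p(k-7) + p(k-12) + p(k-15) - ... (offsets j(3j∓1)/2, signs ++--, p(0)=1, p(<0)=0).
DP table for k = 0..186: p(0)=1, p(1)=1, p(2)=2, p(3)=3, p(4)=5, p(5)=7, p(6)=11, p(7)=15, p(8)=22, p(9)=30, p(10)=42, p(11)=56, p(12)=77, p(13)=101, p(14)=135, p(15)=176, p(16)=231, p(17)=297, p(18)=385, p(19)=490, p(20)=627, p(21)=792, p(22)=1002, p(23)=1255, p(24)=1575, p(25)=1958, p(26)=2436, p(27)=3010, p(28)=3718, p(29)=4565, p(30)=5604, p(31)=6842, p(32)=8349, p(33)=10143, p(34)=12310, p(35)=14883, p(36)=17977, p(37)=21637, p(38)=26015, p(39)=31185, p(40)=37338, p(41)=44583, p(42)=53174, p(43)=63261, p(44)=75175, p(45)=89134, p(46)=105558, p(47)=124754, p(48)=147273, p(49)=173525, p(50)=204226, p(51)=239943, p(52)=281589, p(53)=329931, p(54)=386155, p(55)=451276, p(56)=526823, p(57)=614154, p(58)=715220, p(59)=831820, p(60)=966467, p(61)=1121505, p(62)=1300156, p(63)=1505499, p(64)=1741630, p(65)=2012558, p(66)=2323520, p(67)=2679689, p(68)=3087735, p(69)=3554345, p(70)=4087968, p(71)=4697205, p(72)=5392783, p(73)=6185689, p(74)=7089500, p(75)=8118264, p(76)=9289091, p(77)=10619863, p(78)=12132164, p(79)=13848650, p(80)=15796476, p(81)=18004327, p(82)=20506255, p(83)=23338469, p(84)=26543660, p(85)=30167357, p(86)=34262962, p(87)=38887673, p(88)=44108109, p(89)=49995925, p(90)=56634173, p(91)=64112359, p(92)=72533807, p(93)=82010177, p(94)=92669720, p(95)=104651419, p(96)=118114304, p(97)=133230930, p(98)=150198136, p(99)=169229875, p(100)=190569292, p(101)=214481126, p(102)=241265379, p(103)=271248950, p(104)=304801365, p(105)=342325709, p(106)=384276336, p(107)=431149389, p(108)=483502844, p(109)=541946240, p(110)=607163746, p(111)=679903203, p(112)=761002156, p(113)=851376628, p(114)=952050665, p(115)=1064144451, p(116)=1188908248, p(117)=1327710076, p(118)=1482074143, p(119)=1653668665, p(120)=1844349560, p(121)=2056148051, p(122)=2291320912, p(123)=2552338241, p(124)=2841940500, p(125)=3163127352, p(126)=3519222692, p(127)=3913864295, p(128)=4351078600, p(129)=4835271870, p(130)=5371315400, p(131)=5964539504, p(132)=6620830889, p(133)=7346629512, p(134)=8149040695, p(135)=9035836076, p(136)=10015581680, p(137)=11097645016, p(138)=12292341831, p(139)=13610949895, p(140)=15065878135, p(141)=16670689208, p(142)=18440293320, p(143)=20390982757, p(144)=22540654445, p(145)=24908858009, p(146)=27517052599, p(147)=30388671978, p(148)=33549419497, p(149)=37027355200, p(150)=40853235313, p(151)=45060624582, p(152)=49686288421, p(153)=54770336324, p(154)=60356673280, p(155)=66493182097, p(156)=73232243759, p(157)=80630964769, p(158)=88751778802, p(159)=97662728555, p(160)=107438159466, p(161)=118159068427, p(162)=129913904637, p(163)=142798995930, p(164)=156919475295, p(165)=172389800255, p(166)=189334822579, p(167)=207890420102, p(168)=228204732751, p(169)=250438925115, p(170)=274768617130, p(171)=301384802048, p(172)=330495499613, p(173)=362326859895, p(174)=397125074750, p(175)=435157697830, p(176)=476715857290, p(177)=522115831195, p(178)=571701605655, p(179)=625846753120, p(180)=684957390936, p(181)=749474411781, p(182)=819876908323, p(183)=896684817527, p(184)=980462880430, p(185)=1071823774337, p(186)=1171432692373.
Final step: p(187) = p(186) + p(185) - p(182) - p(180) + p(175) + p(172) - p(165) - p(161) + p(152) + p(147) - p(136) - p(130) + p(117) + p(110) - p(95) - p(87) + p(70) + p(61) - p(42) - p(32) + p(11) + p(0)
= 1171432692373 + 1071823774337 - 819876908323 - 684957390936 + 435157697830 + 330495499613 - 172389800255 - 118159068427 + 49686288421 + 30388671978 - 10015581680 - 5371315400 + 1327710076 + 607163746 - 104651419 - 38887673 + 4087968 + 1121505 - 53174 - 8349 + 56 + 1
= 1280011042268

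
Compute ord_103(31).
34

103 is prime, so ord(31) divides φ(103) = 102.
Divisors of 102: 1, 2, 3, 6, 17, 34, 51, 102.
Repeated squaring: 31^1 ≡ 31, 31^2 ≡ 34, 31^4 ≡ 23, 31^8 ≡ 14, 31^16 ≡ 93, 31^32 ≡ 100, 31^64 ≡ 9 (mod 103).
Test 31^d mod 103 for each divisor d in increasing order:
31^1 ≡ 31
31^2 ≡ 34
31^3 = 31^2·31^1 ≡ 24
31^6 = 31^4·31^2 ≡ 61
31^17 = 31^16·31^1 ≡ 102
31^34 = 31^32·31^2 ≡ 1  ← first divisor giving 1
The order is 34.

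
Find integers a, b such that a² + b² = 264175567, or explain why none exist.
Not possible

Factorization: 264175567 = 61 × 163^3
By Fermat: n is sum of two squares iff every prime p ≡ 3 (mod 4) appears to even power.
Prime(s) ≡ 3 (mod 4) with odd exponent: [(163, 3)]
Therefore 264175567 cannot be expressed as a² + b².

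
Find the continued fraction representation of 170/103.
[1; 1, 1, 1, 6, 5]

Euclidean algorithm steps:
170 = 1 × 103 + 67
103 = 1 × 67 + 36
67 = 1 × 36 + 31
36 = 1 × 31 + 5
31 = 6 × 5 + 1
5 = 5 × 1 + 0
Continued fraction: [1; 1, 1, 1, 6, 5]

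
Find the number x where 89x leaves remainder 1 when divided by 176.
89

gcd(89, 176) = 1, so the inverse exists.
Extended Euclidean algorithm on (176, 89):
176 = 1 × 89 + 87  ⟹  87 = (1)·176 + (-1)·89
89 = 1 × 87 + 2  ⟹  2 = (-1)·176 + (2)·89
87 = 43 × 2 + 1  ⟹  1 = (44)·176 + (-87)·89
So (-87)·89 ≡ 1 (mod 176), i.e. 89^(-1) ≡ -87 ≡ 89 (mod 176).
Check: 89 × 89 = 7921 ≡ 1 (mod 176)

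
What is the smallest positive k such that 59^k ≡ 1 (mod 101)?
100

101 is prime, so ord(59) divides φ(101) = 100.
Divisors of 100: 1, 2, 4, 5, 10, 20, 25, 50, 100.
Repeated squaring: 59^1 ≡ 59, 59^2 ≡ 47, 59^4 ≡ 88, 59^8 ≡ 68, 59^16 ≡ 79, 59^32 ≡ 80, 59^64 ≡ 37 (mod 101).
Test 59^d mod 101 for each divisor d in increasing order:
59^1 ≡ 59
59^2 ≡ 47
59^4 ≡ 88
59^5 = 59^4·59^1 ≡ 41
59^10 = 59^8·59^2 ≡ 65
59^20 = 59^16·59^4 ≡ 84
59^25 = 59^16·59^8·59^1 ≡ 10
59^50 = 59^32·59^16·59^2 ≡ 100
59^100 = 59^64·59^32·59^4 ≡ 1  ← first divisor giving 1
The order is 100.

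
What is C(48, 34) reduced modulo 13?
1

Using Lucas' theorem:
Write n=48 and k=34 in base 13:
n in base 13: [3, 9]
k in base 13: [2, 8]
C(48,34) mod 13 = ∏ C(n_i, k_i) mod 13
Digit binomials (mod 13): C(3,2) = 3; C(9,8) = 9
Product: 3 × 9 = 27 ≡ 1 (mod 13)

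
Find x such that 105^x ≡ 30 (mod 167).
17

Baby-step giant-step with step n = ⌈√167⌉ = 13.
Baby steps 105^j mod 167 (j:value) for j=0..12: 0:1, 1:105, 2:3, 3:148, 4:9, 5:110, 6:27, 7:163, 8:81, 9:155, 10:76, 11:131, 12:61.
Giant-step multiplier: 105^(-13) ≡ 105^(166-13) = 105^153 ≡ 17 (mod 167).
Giant steps γ_i = 30·17^i mod 167: γ_0=30, γ_1=9 (in table at j=4).
x = i·n + j = 1·13 + 4 = 17.
Check: 105^17 ≡ 30 (mod 167).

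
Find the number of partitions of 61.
1121505

p(n) counts ways to write n as a sum of positive integers (order ignored).
Euler's pentagonal recurrence: p(k) = p(k-1) + p(k-2) - p(k-5) - p(k-7) + p(k-12) + p(k-15) - ... (offsets j(3j∓1)/2, signs ++--, p(0)=1, p(<0)=0).
DP table for k = 0..60: p(0)=1, p(1)=1, p(2)=2, p(3)=3, p(4)=5, p(5)=7, p(6)=11, p(7)=15, p(8)=22, p(9)=30, p(10)=42, p(11)=56, p(12)=77, p(13)=101, p(14)=135, p(15)=176, p(16)=231, p(17)=297, p(18)=385, p(19)=490, p(20)=627, p(21)=792, p(22)=1002, p(23)=1255, p(24)=1575, p(25)=1958, p(26)=2436, p(27)=3010, p(28)=3718, p(29)=4565, p(30)=5604, p(31)=6842, p(32)=8349, p(33)=10143, p(34)=12310, p(35)=14883, p(36)=17977, p(37)=21637, p(38)=26015, p(39)=31185, p(40)=37338, p(41)=44583, p(42)=53174, p(43)=63261, p(44)=75175, p(45)=89134, p(46)=105558, p(47)=124754, p(48)=147273, p(49)=173525, p(50)=204226, p(51)=239943, p(52)=281589, p(53)=329931, p(54)=386155, p(55)=451276, p(56)=526823, p(57)=614154, p(58)=715220, p(59)=831820, p(60)=966467.
Final step: p(61) = p(60) + p(59) - p(56) - p(54) + p(49) + p(46) - p(39) - p(35) + p(26) + p(21) - p(10) - p(4)
= 966467 + 831820 - 526823 - 386155 + 173525 + 105558 - 31185 - 14883 + 2436 + 792 - 42 - 5
= 1121505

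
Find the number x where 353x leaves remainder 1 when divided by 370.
87

gcd(353, 370) = 1, so the inverse exists.
Extended Euclidean algorithm on (370, 353):
370 = 1 × 353 + 17  ⟹  17 = (1)·370 + (-1)·353
353 = 20 × 17 + 13  ⟹  13 = (-20)·370 + (21)·353
17 = 1 × 13 + 4  ⟹  4 = (21)·370 + (-22)·353
13 = 3 × 4 + 1  ⟹  1 = (-83)·370 + (87)·353
So (87)·353 ≡ 1 (mod 370), i.e. 353^(-1) ≡ 87 (mod 370).
Check: 353 × 87 = 30711 ≡ 1 (mod 370)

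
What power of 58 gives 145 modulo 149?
52

Baby-step giant-step with step n = ⌈√149⌉ = 13.
Baby steps 58^j mod 149 (j:value) for j=0..12: 0:1, 1:58, 2:86, 3:71, 4:95, 5:146, 6:124, 7:40, 8:85, 9:13, 10:9, 11:75, 12:29.
Giant-step multiplier: 58^(-13) ≡ 58^(148-13) = 58^135 ≡ 52 (mod 149).
Giant steps γ_i = 145·52^i mod 149: γ_0=145, γ_1=90, γ_2=61, γ_3=43, γ_4=1 (in table at j=0).
x = i·n + j = 4·13 + 0 = 52.
Check: 58^52 ≡ 145 (mod 149).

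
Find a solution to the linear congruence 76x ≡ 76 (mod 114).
x ≡ 1 (mod 3)

gcd(76, 114) = 38, which divides 76, so solutions exist.
Divide through by 38: 2x ≡ 2 (mod 3).
Find 2^(-1) mod 3 by the extended Euclidean algorithm:
3 = 1 × 2 + 1  ⟹  1 = (1)·3 + (-1)·2
So (-1)·2 ≡ 1 (mod 3), i.e. 2^(-1) ≡ -1 ≡ 2 (mod 3).
x ≡ 2 × 2 = 4 ≡ 1 (mod 3).
Check: 76 × 1 = 76 ≡ 76 (mod 114).
x ≡ 1 (mod 3), giving 38 solutions mod 114.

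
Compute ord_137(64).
34

137 is prime, so ord(64) divides φ(137) = 136.
Divisors of 136: 1, 2, 4, 8, 17, 34, 68, 136.
Repeated squaring: 64^1 ≡ 64, 64^2 ≡ 123, 64^4 ≡ 59, 64^8 ≡ 56, 64^16 ≡ 122, 64^32 ≡ 88, 64^64 ≡ 72, 64^128 ≡ 115 (mod 137).
Test 64^d mod 137 for each divisor d in increasing order:
64^1 ≡ 64
64^2 ≡ 123
64^4 ≡ 59
64^8 ≡ 56
64^17 = 64^16·64^1 ≡ 136
64^34 = 64^32·64^2 ≡ 1  ← first divisor giving 1
The order is 34.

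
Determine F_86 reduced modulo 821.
388

Matrix identity: Q^n = [[F_(n+1), F_n], [F_n, F_(n-1)]] with Q = [[1,1],[1,0]].
n = 86 = 1010110₂. Square-and-multiply, entries mod 821:
Q^1 = [[1,1],[1,0]]
Q^2 = (Q^1)² = [[2,1],[1,1]]
Q^5 = (Q^2)²·Q = [[8,5],[5,3]]
Q^10 = (Q^5)² = [[89,55],[55,34]]
Q^21 = (Q^10)²·Q = [[470,273],[273,197]]
Q^43 = (Q^21)²·Q = [[519,690],[690,650]]
Q^86 = (Q^43)² = [[814,388],[388,426]]
F_86 mod 821 = Q^86[0][1] = 388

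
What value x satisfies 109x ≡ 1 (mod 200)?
189

gcd(109, 200) = 1, so the inverse exists.
Extended Euclidean algorithm on (200, 109):
200 = 1 × 109 + 91  ⟹  91 = (1)·200 + (-1)·109
109 = 1 × 91 + 18  ⟹  18 = (-1)·200 + (2)·109
91 = 5 × 18 + 1  ⟹  1 = (6)·200 + (-11)·109
So (-11)·109 ≡ 1 (mod 200), i.e. 109^(-1) ≡ -11 ≡ 189 (mod 200).
Check: 109 × 189 = 20601 ≡ 1 (mod 200)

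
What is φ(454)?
226

454 = 2 × 227
φ(n) = n × ∏(1 - 1/p) for each prime p dividing n
φ(454) = 454 × (1 - 1/2) × (1 - 1/227) = 226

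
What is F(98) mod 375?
49

Matrix identity: Q^n = [[F_(n+1), F_n], [F_n, F_(n-1)]] with Q = [[1,1],[1,0]].
n = 98 = 1100010₂. Square-and-multiply, entries mod 375:
Q^1 = [[1,1],[1,0]]
Q^3 = (Q^1)²·Q = [[3,2],[2,1]]
Q^6 = (Q^3)² = [[13,8],[8,5]]
Q^12 = (Q^6)² = [[233,144],[144,89]]
Q^24 = (Q^12)² = [[25,243],[243,157]]
Q^49 = (Q^24)²·Q = [[25,49],[49,351]]
Q^98 = (Q^49)² = [[26,49],[49,352]]
F_98 mod 375 = Q^98[0][1] = 49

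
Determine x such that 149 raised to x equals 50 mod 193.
108

Baby-step giant-step with step n = ⌈√193⌉ = 14.
Baby steps 149^j mod 193 (j:value) for j=0..13: 0:1, 1:149, 2:6, 3:122, 4:36, 5:153, 6:23, 7:146, 8:138, 9:104, 10:56, 11:45, 12:143, 13:77.
Giant-step multiplier: 149^(-14) ≡ 149^(192-14) = 149^178 ≡ 101 (mod 193).
Giant steps γ_i = 50·101^i mod 193: γ_0=50, γ_1=32, γ_2=144, γ_3=69, γ_4=21, γ_5=191, γ_6=184, γ_7=56 (in table at j=10).
x = i·n + j = 7·14 + 10 = 108.
Check: 149^108 ≡ 50 (mod 193).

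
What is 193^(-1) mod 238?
37

gcd(193, 238) = 1, so the inverse exists.
Extended Euclidean algorithm on (238, 193):
238 = 1 × 193 + 45  ⟹  45 = (1)·238 + (-1)·193
193 = 4 × 45 + 13  ⟹  13 = (-4)·238 + (5)·193
45 = 3 × 13 + 6  ⟹  6 = (13)·238 + (-16)·193
13 = 2 × 6 + 1  ⟹  1 = (-30)·238 + (37)·193
So (37)·193 ≡ 1 (mod 238), i.e. 193^(-1) ≡ 37 (mod 238).
Check: 193 × 37 = 7141 ≡ 1 (mod 238)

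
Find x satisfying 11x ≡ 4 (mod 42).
x ≡ 8 (mod 42)

gcd(11, 42) = 1, which divides 4, so solutions exist.
Find 11^(-1) mod 42 by the extended Euclidean algorithm:
42 = 3 × 11 + 9  ⟹  9 = (1)·42 + (-3)·11
11 = 1 × 9 + 2  ⟹  2 = (-1)·42 + (4)·11
9 = 4 × 2 + 1  ⟹  1 = (5)·42 + (-19)·11
So (-19)·11 ≡ 1 (mod 42), i.e. 11^(-1) ≡ -19 ≡ 23 (mod 42).
x ≡ 23 × 4 = 92 ≡ 8 (mod 42).
Check: 11 × 8 = 88 ≡ 4 (mod 42).
Unique solution: x ≡ 8 (mod 42)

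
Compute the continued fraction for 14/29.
[0; 2, 14]

Euclidean algorithm steps:
14 = 0 × 29 + 14
29 = 2 × 14 + 1
14 = 14 × 1 + 0
Continued fraction: [0; 2, 14]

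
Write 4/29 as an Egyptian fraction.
1/8 + 1/78 + 1/9048

Greedy algorithm:
4/29: ceiling(29/4) = 8, use 1/8
3/232: ceiling(232/3) = 78, use 1/78
1/9048: ceiling(9048/1) = 9048, use 1/9048
Result: 4/29 = 1/8 + 1/78 + 1/9048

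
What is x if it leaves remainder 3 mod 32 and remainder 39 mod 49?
1411

Using Chinese Remainder Theorem:
M = 32 × 49 = 1568
M1 = 49, M2 = 32
y1 = 49^(-1) mod 32 = 17
y2 = 32^(-1) mod 49 = 23
x = (3×49×17 + 39×32×23) mod 1568 = 1411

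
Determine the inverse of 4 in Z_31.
8

gcd(4, 31) = 1, so the inverse exists.
Extended Euclidean algorithm on (31, 4):
31 = 7 × 4 + 3  ⟹  3 = (1)·31 + (-7)·4
4 = 1 × 3 + 1  ⟹  1 = (-1)·31 + (8)·4
So (8)·4 ≡ 1 (mod 31), i.e. 4^(-1) ≡ 8 (mod 31).
Check: 4 × 8 = 32 ≡ 1 (mod 31)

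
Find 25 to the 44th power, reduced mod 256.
161

Repeated squaring. Binary of 44 = 101100.
25^1 ≡ 25 (mod 256); 25^2 ≡ 113 (mod 256); 25^4 ≡ 225 (mod 256); 25^8 ≡ 193 (mod 256); 25^16 ≡ 129 (mod 256); 25^32 ≡ 1 (mod 256)
25^44 = 25^4 × 25^8 × 25^32 ≡ 161 (mod 256)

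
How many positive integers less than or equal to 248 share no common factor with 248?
120

248 = 2^3 × 31
φ(n) = n × ∏(1 - 1/p) for each prime p dividing n
φ(248) = 248 × (1 - 1/2) × (1 - 1/31) = 120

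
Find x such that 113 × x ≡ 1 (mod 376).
193

gcd(113, 376) = 1, so the inverse exists.
Extended Euclidean algorithm on (376, 113):
376 = 3 × 113 + 37  ⟹  37 = (1)·376 + (-3)·113
113 = 3 × 37 + 2  ⟹  2 = (-3)·376 + (10)·113
37 = 18 × 2 + 1  ⟹  1 = (55)·376 + (-183)·113
So (-183)·113 ≡ 1 (mod 376), i.e. 113^(-1) ≡ -183 ≡ 193 (mod 376).
Check: 113 × 193 = 21809 ≡ 1 (mod 376)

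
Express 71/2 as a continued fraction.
[35; 2]

Euclidean algorithm steps:
71 = 35 × 2 + 1
2 = 2 × 1 + 0
Continued fraction: [35; 2]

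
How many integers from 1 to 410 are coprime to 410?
160

410 = 2 × 5 × 41
φ(n) = n × ∏(1 - 1/p) for each prime p dividing n
φ(410) = 410 × (1 - 1/2) × (1 - 1/5) × (1 - 1/41) = 160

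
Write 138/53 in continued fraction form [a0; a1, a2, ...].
[2; 1, 1, 1, 1, 10]

Euclidean algorithm steps:
138 = 2 × 53 + 32
53 = 1 × 32 + 21
32 = 1 × 21 + 11
21 = 1 × 11 + 10
11 = 1 × 10 + 1
10 = 10 × 1 + 0
Continued fraction: [2; 1, 1, 1, 1, 10]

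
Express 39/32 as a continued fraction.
[1; 4, 1, 1, 3]

Euclidean algorithm steps:
39 = 1 × 32 + 7
32 = 4 × 7 + 4
7 = 1 × 4 + 3
4 = 1 × 3 + 1
3 = 3 × 1 + 0
Continued fraction: [1; 4, 1, 1, 3]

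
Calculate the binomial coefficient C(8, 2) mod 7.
0

Using Lucas' theorem:
Write n=8 and k=2 in base 7:
n in base 7: [1, 1]
k in base 7: [0, 2]
C(8,2) mod 7 = ∏ C(n_i, k_i) mod 7
Digit binomials (mod 7): C(1,0) = 1; C(1,2) = 0 (k_i > n_i)
Product: 1 × 0 = 0 ≡ 0 (mod 7)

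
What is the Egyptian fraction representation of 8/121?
1/16 + 1/277 + 1/178758 + 1/47931455088

Greedy algorithm:
8/121: ceiling(121/8) = 16, use 1/16
7/1936: ceiling(1936/7) = 277, use 1/277
3/536272: ceiling(536272/3) = 178758, use 1/178758
1/47931455088: ceiling(47931455088/1) = 47931455088, use 1/47931455088
Result: 8/121 = 1/16 + 1/277 + 1/178758 + 1/47931455088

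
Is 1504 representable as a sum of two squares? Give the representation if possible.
Not possible

Factorization: 1504 = 2^5 × 47
By Fermat: n is sum of two squares iff every prime p ≡ 3 (mod 4) appears to even power.
Prime(s) ≡ 3 (mod 4) with odd exponent: [(47, 1)]
Therefore 1504 cannot be expressed as a² + b².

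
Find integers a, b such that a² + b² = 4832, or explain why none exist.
Not possible

Factorization: 4832 = 2^5 × 151
By Fermat: n is sum of two squares iff every prime p ≡ 3 (mod 4) appears to even power.
Prime(s) ≡ 3 (mod 4) with odd exponent: [(151, 1)]
Therefore 4832 cannot be expressed as a² + b².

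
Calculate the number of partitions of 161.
118159068427

p(n) counts ways to write n as a sum of positive integers (order ignored).
Euler's pentagonal recurrence: p(k) = p(k-1) + p(k-2) - p(k-5) - p(k-7) + p(k-12) + p(k-15) - ... (offsets j(3j∓1)/2, signs ++--, p(0)=1, p(<0)=0).
DP table for k = 0..160: p(0)=1, p(1)=1, p(2)=2, p(3)=3, p(4)=5, p(5)=7, p(6)=11, p(7)=15, p(8)=22, p(9)=30, p(10)=42, p(11)=56, p(12)=77, p(13)=101, p(14)=135, p(15)=176, p(16)=231, p(17)=297, p(18)=385, p(19)=490, p(20)=627, p(21)=792, p(22)=1002, p(23)=1255, p(24)=1575, p(25)=1958, p(26)=2436, p(27)=3010, p(28)=3718, p(29)=4565, p(30)=5604, p(31)=6842, p(32)=8349, p(33)=10143, p(34)=12310, p(35)=14883, p(36)=17977, p(37)=21637, p(38)=26015, p(39)=31185, p(40)=37338, p(41)=44583, p(42)=53174, p(43)=63261, p(44)=75175, p(45)=89134, p(46)=105558, p(47)=124754, p(48)=147273, p(49)=173525, p(50)=204226, p(51)=239943, p(52)=281589, p(53)=329931, p(54)=386155, p(55)=451276, p(56)=526823, p(57)=614154, p(58)=715220, p(59)=831820, p(60)=966467, p(61)=1121505, p(62)=1300156, p(63)=1505499, p(64)=1741630, p(65)=2012558, p(66)=2323520, p(67)=2679689, p(68)=3087735, p(69)=3554345, p(70)=4087968, p(71)=4697205, p(72)=5392783, p(73)=6185689, p(74)=7089500, p(75)=8118264, p(76)=9289091, p(77)=10619863, p(78)=12132164, p(79)=13848650, p(80)=15796476, p(81)=18004327, p(82)=20506255, p(83)=23338469, p(84)=26543660, p(85)=30167357, p(86)=34262962, p(87)=38887673, p(88)=44108109, p(89)=49995925, p(90)=56634173, p(91)=64112359, p(92)=72533807, p(93)=82010177, p(94)=92669720, p(95)=104651419, p(96)=118114304, p(97)=133230930, p(98)=150198136, p(99)=169229875, p(100)=190569292, p(101)=214481126, p(102)=241265379, p(103)=271248950, p(104)=304801365, p(105)=342325709, p(106)=384276336, p(107)=431149389, p(108)=483502844, p(109)=541946240, p(110)=607163746, p(111)=679903203, p(112)=761002156, p(113)=851376628, p(114)=952050665, p(115)=1064144451, p(116)=1188908248, p(117)=1327710076, p(118)=1482074143, p(119)=1653668665, p(120)=1844349560, p(121)=2056148051, p(122)=2291320912, p(123)=2552338241, p(124)=2841940500, p(125)=3163127352, p(126)=3519222692, p(127)=3913864295, p(128)=4351078600, p(129)=4835271870, p(130)=5371315400, p(131)=5964539504, p(132)=6620830889, p(133)=7346629512, p(134)=8149040695, p(135)=9035836076, p(136)=10015581680, p(137)=11097645016, p(138)=12292341831, p(139)=13610949895, p(140)=15065878135, p(141)=16670689208, p(142)=18440293320, p(143)=20390982757, p(144)=22540654445, p(145)=24908858009, p(146)=27517052599, p(147)=30388671978, p(148)=33549419497, p(149)=37027355200, p(150)=40853235313, p(151)=45060624582, p(152)=49686288421, p(153)=54770336324, p(154)=60356673280, p(155)=66493182097, p(156)=73232243759, p(157)=80630964769, p(158)=88751778802, p(159)=97662728555, p(160)=107438159466.
Final step: p(161) = p(160) + p(159) - p(156) - p(154) + p(149) + p(146) - p(139) - p(135) + p(126) + p(121) - p(110) - p(104) + p(91) + p(84) - p(69) - p(61) + p(44) + p(35) - p(16) - p(6)
= 107438159466 + 97662728555 - 73232243759 - 60356673280 + 37027355200 + 27517052599 - 13610949895 - 9035836076 + 3519222692 + 2056148051 - 607163746 - 304801365 + 64112359 + 26543660 - 3554345 - 1121505 + 75175 + 14883 - 231 - 11
= 118159068427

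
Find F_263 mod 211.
89

Matrix identity: Q^n = [[F_(n+1), F_n], [F_n, F_(n-1)]] with Q = [[1,1],[1,0]].
n = 263 = 100000111₂. Square-and-multiply, entries mod 211:
Q^1 = [[1,1],[1,0]]
Q^2 = (Q^1)² = [[2,1],[1,1]]
Q^4 = (Q^2)² = [[5,3],[3,2]]
Q^8 = (Q^4)² = [[34,21],[21,13]]
Q^16 = (Q^8)² = [[120,143],[143,188]]
Q^32 = (Q^16)² = [[34,156],[156,89]]
Q^65 = (Q^32)²·Q = [[159,172],[172,198]]
Q^131 = (Q^65)²·Q = [[8,5],[5,3]]
Q^263 = (Q^131)²·Q = [[144,89],[89,55]]
F_263 mod 211 = Q^263[0][1] = 89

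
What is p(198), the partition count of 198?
3345365983698

p(n) counts ways to write n as a sum of positive integers (order ignored).
Euler's pentagonal recurrence: p(k) = p(k-1) + p(k-2) - p(k-5) - p(k-7) + p(k-12) + p(k-15) - ... (offsets j(3j∓1)/2, signs ++--, p(0)=1, p(<0)=0).
DP table for k = 0..197: p(0)=1, p(1)=1, p(2)=2, p(3)=3, p(4)=5, p(5)=7, p(6)=11, p(7)=15, p(8)=22, p(9)=30, p(10)=42, p(11)=56, p(12)=77, p(13)=101, p(14)=135, p(15)=176, p(16)=231, p(17)=297, p(18)=385, p(19)=490, p(20)=627, p(21)=792, p(22)=1002, p(23)=1255, p(24)=1575, p(25)=1958, p(26)=2436, p(27)=3010, p(28)=3718, p(29)=4565, p(30)=5604, p(31)=6842, p(32)=8349, p(33)=10143, p(34)=12310, p(35)=14883, p(36)=17977, p(37)=21637, p(38)=26015, p(39)=31185, p(40)=37338, p(41)=44583, p(42)=53174, p(43)=63261, p(44)=75175, p(45)=89134, p(46)=105558, p(47)=124754, p(48)=147273, p(49)=173525, p(50)=204226, p(51)=239943, p(52)=281589, p(53)=329931, p(54)=386155, p(55)=451276, p(56)=526823, p(57)=614154, p(58)=715220, p(59)=831820, p(60)=966467, p(61)=1121505, p(62)=1300156, p(63)=1505499, p(64)=1741630, p(65)=2012558, p(66)=2323520, p(67)=2679689, p(68)=3087735, p(69)=3554345, p(70)=4087968, p(71)=4697205, p(72)=5392783, p(73)=6185689, p(74)=7089500, p(75)=8118264, p(76)=9289091, p(77)=10619863, p(78)=12132164, p(79)=13848650, p(80)=15796476, p(81)=18004327, p(82)=20506255, p(83)=23338469, p(84)=26543660, p(85)=30167357, p(86)=34262962, p(87)=38887673, p(88)=44108109, p(89)=49995925, p(90)=56634173, p(91)=64112359, p(92)=72533807, p(93)=82010177, p(94)=92669720, p(95)=104651419, p(96)=118114304, p(97)=133230930, p(98)=150198136, p(99)=169229875, p(100)=190569292, p(101)=214481126, p(102)=241265379, p(103)=271248950, p(104)=304801365, p(105)=342325709, p(106)=384276336, p(107)=431149389, p(108)=483502844, p(109)=541946240, p(110)=607163746, p(111)=679903203, p(112)=761002156, p(113)=851376628, p(114)=952050665, p(115)=1064144451, p(116)=1188908248, p(117)=1327710076, p(118)=1482074143, p(119)=1653668665, p(120)=1844349560, p(121)=2056148051, p(122)=2291320912, p(123)=2552338241, p(124)=2841940500, p(125)=3163127352, p(126)=3519222692, p(127)=3913864295, p(128)=4351078600, p(129)=4835271870, p(130)=5371315400, p(131)=5964539504, p(132)=6620830889, p(133)=7346629512, p(134)=8149040695, p(135)=9035836076, p(136)=10015581680, p(137)=11097645016, p(138)=12292341831, p(139)=13610949895, p(140)=15065878135, p(141)=16670689208, p(142)=18440293320, p(143)=20390982757, p(144)=22540654445, p(145)=24908858009, p(146)=27517052599, p(147)=30388671978, p(148)=33549419497, p(149)=37027355200, p(150)=40853235313, p(151)=45060624582, p(152)=49686288421, p(153)=54770336324, p(154)=60356673280, p(155)=66493182097, p(156)=73232243759, p(157)=80630964769, p(158)=88751778802, p(159)=97662728555, p(160)=107438159466, p(161)=118159068427, p(162)=129913904637, p(163)=142798995930, p(164)=156919475295, p(165)=172389800255, p(166)=189334822579, p(167)=207890420102, p(168)=228204732751, p(169)=250438925115, p(170)=274768617130, p(171)=301384802048, p(172)=330495499613, p(173)=362326859895, p(174)=397125074750, p(175)=435157697830, p(176)=476715857290, p(177)=522115831195, p(178)=571701605655, p(179)=625846753120, p(180)=684957390936, p(181)=749474411781, p(182)=819876908323, p(183)=896684817527, p(184)=980462880430, p(185)=1071823774337, p(186)=1171432692373, p(187)=1280011042268, p(188)=1398341745571, p(189)=1527273599625, p(190)=1667727404093, p(191)=1820701100652, p(192)=1987276856363, p(193)=2168627105469, p(194)=2366022741845, p(195)=2580840212973, p(196)=2814570987591, p(197)=3068829878530.
Final step: p(198) = p(197) + p(196) - p(193) - p(191) + p(186) + p(183) - p(176) - p(172) + p(163) + p(158) - p(147) - p(141) + p(128) + p(121) - p(106) - p(98) + p(81) + p(72) - p(53) - p(43) + p(22) + p(11)
= 3068829878530 + 2814570987591 - 2168627105469 - 1820701100652 + 1171432692373 + 896684817527 - 476715857290 - 330495499613 + 142798995930 + 88751778802 - 30388671978 - 16670689208 + 4351078600 + 2056148051 - 384276336 - 150198136 + 18004327 + 5392783 - 329931 - 63261 + 1002 + 56
= 3345365983698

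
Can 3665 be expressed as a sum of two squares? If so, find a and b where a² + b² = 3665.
23² + 56² (a=23, b=56)

Factorization: 3665 = 5 × 733
By Fermat: n is sum of two squares iff every prime p ≡ 3 (mod 4) appears to even power.
All primes ≡ 3 (mod 4) appear to even power.
Search a = 0, 1, 2, … for 3665 - a² a perfect square: first hit at a = 23: 3665 - 529 = 3136 = 56².
3665 = 23² + 56² = 529 + 3136 ✓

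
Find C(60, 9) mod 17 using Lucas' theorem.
1

Using Lucas' theorem:
Write n=60 and k=9 in base 17:
n in base 17: [3, 9]
k in base 17: [0, 9]
C(60,9) mod 17 = ∏ C(n_i, k_i) mod 17
Digit binomials (mod 17): C(3,0) = 1; C(9,9) = 1
Product: 1 × 1 = 1 ≡ 1 (mod 17)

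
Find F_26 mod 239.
220

Matrix identity: Q^n = [[F_(n+1), F_n], [F_n, F_(n-1)]] with Q = [[1,1],[1,0]].
n = 26 = 11010₂. Square-and-multiply, entries mod 239:
Q^1 = [[1,1],[1,0]]
Q^3 = (Q^1)²·Q = [[3,2],[2,1]]
Q^6 = (Q^3)² = [[13,8],[8,5]]
Q^13 = (Q^6)²·Q = [[138,233],[233,144]]
Q^26 = (Q^13)² = [[199,220],[220,218]]
F_26 mod 239 = Q^26[0][1] = 220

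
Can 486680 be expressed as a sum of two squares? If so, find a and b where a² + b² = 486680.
Not possible

Factorization: 486680 = 2^3 × 5 × 23^3
By Fermat: n is sum of two squares iff every prime p ≡ 3 (mod 4) appears to even power.
Prime(s) ≡ 3 (mod 4) with odd exponent: [(23, 3)]
Therefore 486680 cannot be expressed as a² + b².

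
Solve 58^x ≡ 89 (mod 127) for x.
87

Baby-step giant-step with step n = ⌈√127⌉ = 12.
Baby steps 58^j mod 127 (j:value) for j=0..11: 0:1, 1:58, 2:62, 3:40, 4:34, 5:67, 6:76, 7:90, 8:13, 9:119, 10:44, 11:12.
Giant-step multiplier: 58^(-12) ≡ 58^(126-12) = 58^114 ≡ 25 (mod 127).
Giant steps γ_i = 89·25^i mod 127: γ_0=89, γ_1=66, γ_2=126, γ_3=102, γ_4=10, γ_5=123, γ_6=27, γ_7=40 (in table at j=3).
x = i·n + j = 7·12 + 3 = 87.
Check: 58^87 ≡ 89 (mod 127).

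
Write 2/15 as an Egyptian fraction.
1/8 + 1/120

Greedy algorithm:
2/15: ceiling(15/2) = 8, use 1/8
1/120: ceiling(120/1) = 120, use 1/120
Result: 2/15 = 1/8 + 1/120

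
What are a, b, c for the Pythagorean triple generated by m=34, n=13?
(987, 884, 1325)

Euclid's formula: a = m² - n², b = 2mn, c = m² + n²
m = 34, n = 13
a = 34² - 13² = 1156 - 169 = 987
b = 2 × 34 × 13 = 884
c = 34² + 13² = 1156 + 169 = 1325
Verification: 987² + 884² = 974169 + 781456 = 1755625 = 1325² ✓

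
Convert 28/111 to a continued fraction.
[0; 3, 1, 27]

Euclidean algorithm steps:
28 = 0 × 111 + 28
111 = 3 × 28 + 27
28 = 1 × 27 + 1
27 = 27 × 1 + 0
Continued fraction: [0; 3, 1, 27]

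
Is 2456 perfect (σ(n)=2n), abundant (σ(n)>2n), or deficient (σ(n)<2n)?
deficient

Proper divisors of 2456: sum = 1 + 2 + 4 + 8 + 307 + 614 + 1228 = 2164
Since 2164 < 2456, 2456 is deficient.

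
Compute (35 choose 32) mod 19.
9

Using Lucas' theorem:
Write n=35 and k=32 in base 19:
n in base 19: [1, 16]
k in base 19: [1, 13]
C(35,32) mod 19 = ∏ C(n_i, k_i) mod 19
Digit binomials (mod 19): C(1,1) = 1; C(16,13) = 560 ≡ 9
Product: 1 × 9 = 9 ≡ 9 (mod 19)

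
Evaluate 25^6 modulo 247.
144

Repeated squaring. Binary of 6 = 110.
25^1 ≡ 25 (mod 247); 25^2 ≡ 131 (mod 247); 25^4 ≡ 118 (mod 247)
25^6 = 25^2 × 25^4 ≡ 144 (mod 247)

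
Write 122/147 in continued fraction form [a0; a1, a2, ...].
[0; 1, 4, 1, 7, 3]

Euclidean algorithm steps:
122 = 0 × 147 + 122
147 = 1 × 122 + 25
122 = 4 × 25 + 22
25 = 1 × 22 + 3
22 = 7 × 3 + 1
3 = 3 × 1 + 0
Continued fraction: [0; 1, 4, 1, 7, 3]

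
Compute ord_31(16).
5

31 is prime, so ord(16) divides φ(31) = 30.
Divisors of 30: 1, 2, 3, 5, 6, 10, 15, 30.
Repeated squaring: 16^1 ≡ 16, 16^2 ≡ 8, 16^4 ≡ 2, 16^8 ≡ 4, 16^16 ≡ 16 (mod 31).
Test 16^d mod 31 for each divisor d in increasing order:
16^1 ≡ 16
16^2 ≡ 8
16^3 = 16^2·16^1 ≡ 4
16^5 = 16^4·16^1 ≡ 1  ← first divisor giving 1
The order is 5.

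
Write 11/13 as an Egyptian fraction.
1/2 + 1/3 + 1/78

Greedy algorithm:
11/13: ceiling(13/11) = 2, use 1/2
9/26: ceiling(26/9) = 3, use 1/3
1/78: ceiling(78/1) = 78, use 1/78
Result: 11/13 = 1/2 + 1/3 + 1/78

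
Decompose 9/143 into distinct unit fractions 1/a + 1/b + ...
1/16 + 1/2288

Greedy algorithm:
9/143: ceiling(143/9) = 16, use 1/16
1/2288: ceiling(2288/1) = 2288, use 1/2288
Result: 9/143 = 1/16 + 1/2288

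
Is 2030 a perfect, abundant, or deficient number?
abundant

Proper divisors of 2030: sum = 1 + 2 + 5 + 7 + 10 + 14 + 29 + 35 + 58 + 70 + 145 + 203 + 290 + 406 + 1015 = 2290
Since 2290 > 2030, 2030 is abundant.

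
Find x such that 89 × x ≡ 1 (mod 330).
89

gcd(89, 330) = 1, so the inverse exists.
Extended Euclidean algorithm on (330, 89):
330 = 3 × 89 + 63  ⟹  63 = (1)·330 + (-3)·89
89 = 1 × 63 + 26  ⟹  26 = (-1)·330 + (4)·89
63 = 2 × 26 + 11  ⟹  11 = (3)·330 + (-11)·89
26 = 2 × 11 + 4  ⟹  4 = (-7)·330 + (26)·89
11 = 2 × 4 + 3  ⟹  3 = (17)·330 + (-63)·89
4 = 1 × 3 + 1  ⟹  1 = (-24)·330 + (89)·89
So (89)·89 ≡ 1 (mod 330), i.e. 89^(-1) ≡ 89 (mod 330).
Check: 89 × 89 = 7921 ≡ 1 (mod 330)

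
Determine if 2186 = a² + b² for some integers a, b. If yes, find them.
31² + 35² (a=31, b=35)

Factorization: 2186 = 2 × 1093
By Fermat: n is sum of two squares iff every prime p ≡ 3 (mod 4) appears to even power.
All primes ≡ 3 (mod 4) appear to even power.
Search a = 0, 1, 2, … for 2186 - a² a perfect square: first hit at a = 31: 2186 - 961 = 1225 = 35².
2186 = 31² + 35² = 961 + 1225 ✓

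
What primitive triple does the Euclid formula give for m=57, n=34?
(2093, 3876, 4405)

Euclid's formula: a = m² - n², b = 2mn, c = m² + n²
m = 57, n = 34
a = 57² - 34² = 3249 - 1156 = 2093
b = 2 × 57 × 34 = 3876
c = 57² + 34² = 3249 + 1156 = 4405
Verification: 2093² + 3876² = 4380649 + 15023376 = 19404025 = 4405² ✓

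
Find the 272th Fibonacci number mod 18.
3

Matrix identity: Q^n = [[F_(n+1), F_n], [F_n, F_(n-1)]] with Q = [[1,1],[1,0]].
n = 272 = 100010000₂. Square-and-multiply, entries mod 18:
Q^1 = [[1,1],[1,0]]
Q^2 = (Q^1)² = [[2,1],[1,1]]
Q^4 = (Q^2)² = [[5,3],[3,2]]
Q^8 = (Q^4)² = [[16,3],[3,13]]
Q^17 = (Q^8)²·Q = [[10,13],[13,15]]
Q^34 = (Q^17)² = [[17,1],[1,16]]
Q^68 = (Q^34)² = [[2,15],[15,5]]
Q^136 = (Q^68)² = [[13,15],[15,16]]
Q^272 = (Q^136)² = [[16,3],[3,13]]
F_272 mod 18 = Q^272[0][1] = 3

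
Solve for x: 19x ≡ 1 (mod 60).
19

gcd(19, 60) = 1, so the inverse exists.
Extended Euclidean algorithm on (60, 19):
60 = 3 × 19 + 3  ⟹  3 = (1)·60 + (-3)·19
19 = 6 × 3 + 1  ⟹  1 = (-6)·60 + (19)·19
So (19)·19 ≡ 1 (mod 60), i.e. 19^(-1) ≡ 19 (mod 60).
Check: 19 × 19 = 361 ≡ 1 (mod 60)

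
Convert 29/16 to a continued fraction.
[1; 1, 4, 3]

Euclidean algorithm steps:
29 = 1 × 16 + 13
16 = 1 × 13 + 3
13 = 4 × 3 + 1
3 = 3 × 1 + 0
Continued fraction: [1; 1, 4, 3]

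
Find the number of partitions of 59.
831820

p(n) counts ways to write n as a sum of positive integers (order ignored).
Euler's pentagonal recurrence: p(k) = p(k-1) + p(k-2) - p(k-5) - p(k-7) + p(k-12) + p(k-15) - ... (offsets j(3j∓1)/2, signs ++--, p(0)=1, p(<0)=0).
DP table for k = 0..58: p(0)=1, p(1)=1, p(2)=2, p(3)=3, p(4)=5, p(5)=7, p(6)=11, p(7)=15, p(8)=22, p(9)=30, p(10)=42, p(11)=56, p(12)=77, p(13)=101, p(14)=135, p(15)=176, p(16)=231, p(17)=297, p(18)=385, p(19)=490, p(20)=627, p(21)=792, p(22)=1002, p(23)=1255, p(24)=1575, p(25)=1958, p(26)=2436, p(27)=3010, p(28)=3718, p(29)=4565, p(30)=5604, p(31)=6842, p(32)=8349, p(33)=10143, p(34)=12310, p(35)=14883, p(36)=17977, p(37)=21637, p(38)=26015, p(39)=31185, p(40)=37338, p(41)=44583, p(42)=53174, p(43)=63261, p(44)=75175, p(45)=89134, p(46)=105558, p(47)=124754, p(48)=147273, p(49)=173525, p(50)=204226, p(51)=239943, p(52)=281589, p(53)=329931, p(54)=386155, p(55)=451276, p(56)=526823, p(57)=614154, p(58)=715220.
Final step: p(59) = p(58) + p(57) - p(54) - p(52) + p(47) + p(44) - p(37) - p(33) + p(24) + p(19) - p(8) - p(2)
= 715220 + 614154 - 386155 - 281589 + 124754 + 75175 - 21637 - 10143 + 1575 + 490 - 22 - 2
= 831820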